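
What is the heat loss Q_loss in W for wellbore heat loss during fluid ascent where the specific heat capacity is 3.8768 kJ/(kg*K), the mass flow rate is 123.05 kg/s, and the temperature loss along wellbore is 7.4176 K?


Q_loss = mdot * cp * dT
Q_loss = 123.05 * 3.8768 * 7.4176
Q_loss = 3538.494 kW
Convert: 3538.494 kW * 1000.0 = 3.5385e+06 W
Q_loss = 3.5385e+06 W


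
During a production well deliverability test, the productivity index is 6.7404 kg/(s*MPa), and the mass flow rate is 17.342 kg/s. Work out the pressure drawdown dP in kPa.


dP = mdot * 1000 / PI
dP = 17.342 * 1000 / 6.7404
dP = 2572.8 kPa


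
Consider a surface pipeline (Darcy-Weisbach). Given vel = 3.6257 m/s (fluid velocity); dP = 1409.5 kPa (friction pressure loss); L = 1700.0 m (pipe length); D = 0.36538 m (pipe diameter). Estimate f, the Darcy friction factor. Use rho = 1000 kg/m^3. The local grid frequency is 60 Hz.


f = dP*1000 / ((L/D)*(rho*vel^2/2))
f = 1409.5*1000 / ((1700.0/0.36538)*(1000*3.6257^2/2))
f = 0.046090


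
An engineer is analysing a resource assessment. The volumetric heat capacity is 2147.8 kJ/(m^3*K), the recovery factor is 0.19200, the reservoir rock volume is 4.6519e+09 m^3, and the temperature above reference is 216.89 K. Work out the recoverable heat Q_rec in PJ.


Step 1: Q_s = Vr*rhoc*dT/1e12 = 4.6519e+09*2147.8*216.89/1e12 = 2167.024 PJ
Step 2: Q_rec = Q_s * RF = 2167.024 * 0.192 = 416.07 PJ
Q_rec = 416.07 PJ


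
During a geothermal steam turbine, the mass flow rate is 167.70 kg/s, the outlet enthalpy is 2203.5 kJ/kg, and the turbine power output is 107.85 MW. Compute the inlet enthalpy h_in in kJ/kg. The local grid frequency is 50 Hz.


h_in = h_out + P * 1000 / mdot
h_in = 2203.5 + 107.85 * 1000 / 167.70
h_in = 2846.6 kJ/kg


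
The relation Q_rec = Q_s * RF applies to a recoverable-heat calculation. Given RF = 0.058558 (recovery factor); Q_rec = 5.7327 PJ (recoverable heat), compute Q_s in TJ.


Q_s = Q_rec / RF
Q_s = 5.7327 / 0.058558
Q_s = 97.89781 PJ
Convert: 97.89781 PJ * 1000.0 = 97898 TJ
Q_s = 97898 TJ


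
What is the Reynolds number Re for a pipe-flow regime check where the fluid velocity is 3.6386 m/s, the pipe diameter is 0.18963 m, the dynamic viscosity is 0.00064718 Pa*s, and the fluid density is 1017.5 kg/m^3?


Re = rho * vel * D / mu
Re = 1017.5 * 3.6386 * 0.18963 / 0.00064718
Re = 1.0848e+06


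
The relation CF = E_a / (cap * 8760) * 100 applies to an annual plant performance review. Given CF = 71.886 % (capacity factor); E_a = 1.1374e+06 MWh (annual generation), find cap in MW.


cap = E_a / (CF/100 * 8760)
cap = 1.1374e+06 / (71.886/100 * 8760)
cap = 180.62 MW


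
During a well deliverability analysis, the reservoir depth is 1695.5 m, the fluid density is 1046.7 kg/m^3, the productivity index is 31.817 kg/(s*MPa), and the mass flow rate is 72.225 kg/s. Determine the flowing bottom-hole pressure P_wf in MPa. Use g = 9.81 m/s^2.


Step 1: P_i = rho*g*h/1e6 = 1046.7*9.81*1695.5/1e6 = 17.40961 MPa
Step 2: P_wf = P_i - mdot/PI = 17.40961 - 72.225/31.817 = 15.140 MPa
P_wf = 15.140 MPa


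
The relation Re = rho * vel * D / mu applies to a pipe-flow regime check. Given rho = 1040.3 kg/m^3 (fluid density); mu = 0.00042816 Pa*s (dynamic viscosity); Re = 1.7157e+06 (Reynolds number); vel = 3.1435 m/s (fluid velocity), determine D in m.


D = Re * mu / (rho * vel)
D = 1.7157e+06 * 0.00042816 / (1040.3 * 3.1435)
D = 0.22463 m


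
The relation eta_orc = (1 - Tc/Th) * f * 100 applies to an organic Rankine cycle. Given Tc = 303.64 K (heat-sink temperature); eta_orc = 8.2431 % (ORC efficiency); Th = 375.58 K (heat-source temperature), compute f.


f = (eta_orc/100) / (1 - Tc/Th)
f = (8.2431/100) / (1 - 303.64/375.58)
f = 0.43035


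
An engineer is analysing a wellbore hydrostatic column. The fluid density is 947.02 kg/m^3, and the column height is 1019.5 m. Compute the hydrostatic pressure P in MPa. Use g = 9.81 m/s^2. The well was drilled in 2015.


P = rho * g * h / 1e6
P = 947.02 * 9.81 * 1019.5 / 1e6
P = 9.4714 MPa


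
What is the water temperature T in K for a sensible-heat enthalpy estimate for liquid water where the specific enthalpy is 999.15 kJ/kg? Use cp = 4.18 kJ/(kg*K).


T = h / cp
T = 999.15 / 4.18
T = 239.0311 deg C
Convert to K: 239.0311 + 273.15 = 512.18 K
T = 512.18 K


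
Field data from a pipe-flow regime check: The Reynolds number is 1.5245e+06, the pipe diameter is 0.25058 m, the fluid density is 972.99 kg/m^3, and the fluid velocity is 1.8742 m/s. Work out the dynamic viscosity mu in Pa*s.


mu = rho * vel * D / Re
mu = 972.99 * 1.8742 * 0.25058 / 1.5245e+06
mu = 0.00029974 Pa*s


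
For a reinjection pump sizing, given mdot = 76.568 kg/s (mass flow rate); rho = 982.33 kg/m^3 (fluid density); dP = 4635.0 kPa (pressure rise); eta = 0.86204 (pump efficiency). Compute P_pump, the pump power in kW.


P_pump = mdot * dP / (rho * eta)
P_pump = 76.568 * 4635.0 / (982.33 * 0.86204)
P_pump = 419.09 kW


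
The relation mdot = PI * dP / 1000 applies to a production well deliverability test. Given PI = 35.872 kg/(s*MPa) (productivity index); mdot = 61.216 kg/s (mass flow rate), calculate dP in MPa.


dP = mdot * 1000 / PI
dP = 61.216 * 1000 / 35.872
dP = 1706.512 kPa
Convert: 1706.512 kPa * 0.001 = 1.7065 MPa
dP = 1.7065 MPa


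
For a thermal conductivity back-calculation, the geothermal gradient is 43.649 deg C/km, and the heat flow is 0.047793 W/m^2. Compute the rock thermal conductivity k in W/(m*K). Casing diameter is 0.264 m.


k = q / (grad / 1000)
k = 0.047793 / (43.649 / 1000)
k = 1.0949 W/(m*K)


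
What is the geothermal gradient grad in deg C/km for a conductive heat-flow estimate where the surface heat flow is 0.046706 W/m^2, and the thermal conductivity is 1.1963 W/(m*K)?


grad = q * 1000 / k
grad = 0.046706 * 1000 / 1.1963
grad = 39.042 deg C/km


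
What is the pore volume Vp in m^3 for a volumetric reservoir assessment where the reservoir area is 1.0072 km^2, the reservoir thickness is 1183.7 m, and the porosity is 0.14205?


Vp = A * 1e6 * hr * phi
Vp = 1.0072 * 1e6 * 1183.7 * 0.14205
Vp = 1.6936e+08 m^3


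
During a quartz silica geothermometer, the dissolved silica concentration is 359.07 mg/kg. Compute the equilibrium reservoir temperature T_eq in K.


T_eq = 1309 / (5.19 - log10(SiO2)) - 273.15
T_eq = 1309 / (5.19 - log10(359.07)) - 273.15
T_eq = 223.6580 deg C
Convert to K: 223.6580 + 273.15 = 496.81 K
T_eq = 496.81 K


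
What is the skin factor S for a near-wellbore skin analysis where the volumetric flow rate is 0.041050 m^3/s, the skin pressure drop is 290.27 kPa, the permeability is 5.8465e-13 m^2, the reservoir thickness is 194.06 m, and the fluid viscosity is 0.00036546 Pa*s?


S = dP_s * 1000 * 2*pi*k*hr / (q*mu)
S = 290.27 * 1000 * 2*pi*5.8465e-13*194.06 / (0.041050*0.00036546)
S = 13.793


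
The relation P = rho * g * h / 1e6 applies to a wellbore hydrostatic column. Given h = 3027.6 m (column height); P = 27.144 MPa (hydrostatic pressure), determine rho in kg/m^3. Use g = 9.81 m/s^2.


rho = P * 1e6 / (g * h)
rho = 27.144 * 1e6 / (9.81 * 3027.6)
rho = 913.92 kg/m^3


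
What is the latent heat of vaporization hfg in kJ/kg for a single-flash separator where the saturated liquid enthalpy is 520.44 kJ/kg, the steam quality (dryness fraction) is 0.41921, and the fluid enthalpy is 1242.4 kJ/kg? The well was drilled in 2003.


hfg = (h - hf) / x
hfg = (1242.4 - 520.44) / 0.41921
hfg = 1722.2 kJ/kg


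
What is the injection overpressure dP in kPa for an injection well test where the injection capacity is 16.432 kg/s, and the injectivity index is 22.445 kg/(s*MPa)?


dP = mdot * 1000 / II
dP = 16.432 * 1000 / 22.445
dP = 732.10 kPa


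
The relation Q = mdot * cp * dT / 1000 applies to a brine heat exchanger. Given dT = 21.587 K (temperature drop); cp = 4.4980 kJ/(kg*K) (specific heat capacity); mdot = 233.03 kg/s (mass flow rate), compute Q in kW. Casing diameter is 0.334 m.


Q = mdot * cp * dT / 1000
Q = 233.03 * 4.4980 * 21.587 / 1000
Q = 22.62682 MW
Convert: 22.62682 MW * 1000.0 = 22627 kW
Q = 22627 kW


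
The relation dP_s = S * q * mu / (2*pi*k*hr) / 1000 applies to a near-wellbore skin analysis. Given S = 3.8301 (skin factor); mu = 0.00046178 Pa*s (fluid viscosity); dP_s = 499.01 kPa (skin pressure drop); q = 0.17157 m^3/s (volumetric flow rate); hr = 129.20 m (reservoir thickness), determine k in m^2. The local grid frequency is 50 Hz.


k = S*q*mu / (2*pi*dP_s*1000*hr)
k = 3.8301*0.17157*0.00046178 / (2*pi*499.01*1000*129.20)
k = 7.4909e-13 m^2


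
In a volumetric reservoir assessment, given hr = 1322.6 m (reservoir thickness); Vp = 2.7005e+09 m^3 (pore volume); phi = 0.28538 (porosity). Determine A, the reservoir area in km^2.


A = Vp / (1e6 * hr * phi)
A = 2.7005e+09 / (1e6 * 1322.6 * 0.28538)
A = 7.1547 km^2


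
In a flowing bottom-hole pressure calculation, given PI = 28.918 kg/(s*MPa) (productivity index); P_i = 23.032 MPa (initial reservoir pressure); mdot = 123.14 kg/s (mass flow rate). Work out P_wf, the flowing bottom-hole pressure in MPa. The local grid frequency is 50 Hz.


P_wf = P_i - mdot / PI
P_wf = 23.032 - 123.14 / 28.918
P_wf = 18.774 MPa


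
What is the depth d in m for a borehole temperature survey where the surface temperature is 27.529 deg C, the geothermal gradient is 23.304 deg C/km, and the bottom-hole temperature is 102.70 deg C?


d = (T_d - T_surf) / grad * 1000
d = (102.70 - 27.529) / 23.304 * 1000
d = 3225.7 m


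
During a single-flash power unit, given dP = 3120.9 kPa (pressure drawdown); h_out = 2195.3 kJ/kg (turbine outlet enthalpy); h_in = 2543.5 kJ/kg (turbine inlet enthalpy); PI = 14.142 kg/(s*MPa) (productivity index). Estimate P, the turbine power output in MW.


Step 1: mdot = PI * dP / 1000 = 14.142 * 3120.9 / 1000 = 44.13577 kg/s
Step 2: P = mdot*(h_in - h_out)/1000 = 44.13577*(2543.5 - 2195.3)/1000 = 15.368 MW
P = 15.368 MW


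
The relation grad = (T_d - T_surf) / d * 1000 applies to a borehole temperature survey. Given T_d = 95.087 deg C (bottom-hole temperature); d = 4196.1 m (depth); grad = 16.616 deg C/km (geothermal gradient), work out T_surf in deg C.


T_surf = T_d - grad * d / 1000
T_surf = 95.087 - 16.616 * 4196.1 / 1000
T_surf = 25.365 deg C


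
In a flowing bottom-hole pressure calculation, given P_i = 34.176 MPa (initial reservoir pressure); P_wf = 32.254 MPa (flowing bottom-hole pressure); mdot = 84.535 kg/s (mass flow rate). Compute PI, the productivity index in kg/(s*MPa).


PI = mdot / (P_i - P_wf)
PI = 84.535 / (34.176 - 32.254)
PI = 43.983 kg/(s*MPa)


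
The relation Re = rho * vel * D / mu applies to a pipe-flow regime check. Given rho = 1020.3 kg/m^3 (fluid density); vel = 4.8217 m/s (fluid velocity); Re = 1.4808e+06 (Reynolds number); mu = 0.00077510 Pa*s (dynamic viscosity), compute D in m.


D = Re * mu / (rho * vel)
D = 1.4808e+06 * 0.00077510 / (1020.3 * 4.8217)
D = 0.23331 m


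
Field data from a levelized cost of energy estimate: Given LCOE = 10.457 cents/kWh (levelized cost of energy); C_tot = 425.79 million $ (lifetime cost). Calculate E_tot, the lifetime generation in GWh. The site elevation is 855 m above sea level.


E_tot = C_tot / LCOE * 100
E_tot = 425.79 / 10.457 * 100
E_tot = 4071.8 GWh


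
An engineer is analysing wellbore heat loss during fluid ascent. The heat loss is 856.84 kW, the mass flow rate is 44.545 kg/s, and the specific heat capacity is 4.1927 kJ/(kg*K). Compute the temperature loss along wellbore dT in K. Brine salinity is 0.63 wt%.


dT = Q_loss / (mdot * cp)
dT = 856.84 / (44.545 * 4.1927)
dT = 4.5878 K


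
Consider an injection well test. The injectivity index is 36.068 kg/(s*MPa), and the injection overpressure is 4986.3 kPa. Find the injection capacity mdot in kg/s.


mdot = II * dP / 1000
mdot = 36.068 * 4986.3 / 1000
mdot = 179.85 kg/s


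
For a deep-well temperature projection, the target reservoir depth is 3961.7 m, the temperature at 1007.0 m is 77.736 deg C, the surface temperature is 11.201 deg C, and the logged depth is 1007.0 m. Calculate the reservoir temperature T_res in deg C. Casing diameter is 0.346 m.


Step 1: grad = (T_d1 - T_surf)/d1 * 1000 = (77.736 - 11.201)/1007.0 * 1000 = 66.07249 deg C/km
Step 2: T_res = T_surf + grad*d2/1000 = 11.201 + 66.07249*3961.7/1000 = 272.96 deg C
T_res = 272.96 deg C


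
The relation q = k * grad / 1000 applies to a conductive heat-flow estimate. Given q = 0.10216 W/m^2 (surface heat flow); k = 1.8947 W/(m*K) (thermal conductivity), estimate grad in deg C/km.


grad = q * 1000 / k
grad = 0.10216 * 1000 / 1.8947
grad = 53.919 deg C/km


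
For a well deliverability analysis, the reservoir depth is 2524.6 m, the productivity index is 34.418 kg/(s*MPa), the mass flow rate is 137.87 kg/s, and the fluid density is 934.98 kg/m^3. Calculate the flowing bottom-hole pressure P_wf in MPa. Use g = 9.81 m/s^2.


Step 1: P_i = rho*g*h/1e6 = 934.98*9.81*2524.6/1e6 = 23.15602 MPa
Step 2: P_wf = P_i - mdot/PI = 23.15602 - 137.87/34.418 = 19.150 MPa
P_wf = 19.150 MPa


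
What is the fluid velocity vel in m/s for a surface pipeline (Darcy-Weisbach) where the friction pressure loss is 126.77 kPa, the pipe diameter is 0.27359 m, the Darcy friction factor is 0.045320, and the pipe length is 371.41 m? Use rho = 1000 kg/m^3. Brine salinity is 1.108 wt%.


vel = sqrt(dP*1000*2*D / (f*L*rho))
vel = sqrt(126.77*1000*2*0.27359 / (0.045320*371.41*1000))
vel = 2.0300 m/s


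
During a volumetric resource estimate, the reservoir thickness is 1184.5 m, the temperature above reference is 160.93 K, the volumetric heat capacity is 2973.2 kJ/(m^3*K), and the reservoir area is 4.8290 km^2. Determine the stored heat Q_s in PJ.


Step 1: Vr = A*1e6*hr = 4.829*1e6*1184.5 = 5.719950e+09 m^3
Step 2: Q_s = Vr*rhoc*dT/1e12 = 5.719950e+09*2973.2*160.93/1e12 = 2736.9 PJ
Q_s = 2736.9 PJ


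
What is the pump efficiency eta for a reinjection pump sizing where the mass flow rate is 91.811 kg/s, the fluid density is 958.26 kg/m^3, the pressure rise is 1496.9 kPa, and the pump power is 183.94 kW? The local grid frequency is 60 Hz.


eta = mdot * dP / (rho * P_pump)
eta = 91.811 * 1496.9 / (958.26 * 183.94)
eta = 0.77970


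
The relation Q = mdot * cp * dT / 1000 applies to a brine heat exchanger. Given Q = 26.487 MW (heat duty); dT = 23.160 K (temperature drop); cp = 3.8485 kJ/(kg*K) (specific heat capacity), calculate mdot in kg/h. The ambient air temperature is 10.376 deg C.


mdot = Q * 1000 / (cp * dT)
mdot = 26.487 * 1000 / (3.8485 * 23.160)
mdot = 297.1685 kg/s
Convert: 297.1685 kg/s * 3600.0 = 1.0698e+06 kg/h
mdot = 1.0698e+06 kg/h


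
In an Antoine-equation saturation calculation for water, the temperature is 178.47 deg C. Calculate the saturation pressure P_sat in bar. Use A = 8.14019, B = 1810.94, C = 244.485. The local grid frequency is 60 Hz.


P_sat = 10^(A - B/(C + T)) / 760 * 0.101325
P_sat = 10^(8.14019 - 1810.94/(244.485 + 178.47)) / 760 * 0.101325
P_sat = 0.9626214 MPa
Convert: 0.9626214 MPa * 10.0 = 9.6262 bar
P_sat = 9.6262 bar


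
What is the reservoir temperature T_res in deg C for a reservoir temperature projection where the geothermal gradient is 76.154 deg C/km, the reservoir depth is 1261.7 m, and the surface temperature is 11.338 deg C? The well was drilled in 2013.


T_res = T_surf + grad * d / 1000
T_res = 11.338 + 76.154 * 1261.7 / 1000
T_res = 107.42 deg C


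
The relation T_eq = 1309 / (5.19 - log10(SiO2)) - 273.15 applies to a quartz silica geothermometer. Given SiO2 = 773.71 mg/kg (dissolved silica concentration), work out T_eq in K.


T_eq = 1309 / (5.19 - log10(SiO2)) - 273.15
T_eq = 1309 / (5.19 - log10(773.71)) - 273.15
T_eq = 295.6288 deg C
Convert to K: 295.6288 + 273.15 = 568.78 K
T_eq = 568.78 K


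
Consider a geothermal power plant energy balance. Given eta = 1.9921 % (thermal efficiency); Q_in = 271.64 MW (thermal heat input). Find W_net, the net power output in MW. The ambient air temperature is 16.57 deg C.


W_net = eta / 100 * Q_in
W_net = 1.9921 / 100 * 271.64
W_net = 5.4113 MW


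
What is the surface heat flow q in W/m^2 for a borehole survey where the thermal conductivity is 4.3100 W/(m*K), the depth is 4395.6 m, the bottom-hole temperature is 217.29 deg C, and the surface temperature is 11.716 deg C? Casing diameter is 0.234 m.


Step 1: grad = (T_d - T_surf)/d * 1000 = (217.29 - 11.716)/4395.6 * 1000 = 46.76813 deg C/km
Step 2: q = k * grad / 1000 = 4.31 * 46.76813 / 1000 = 0.20157 W/m^2
q = 0.20157 W/m^2


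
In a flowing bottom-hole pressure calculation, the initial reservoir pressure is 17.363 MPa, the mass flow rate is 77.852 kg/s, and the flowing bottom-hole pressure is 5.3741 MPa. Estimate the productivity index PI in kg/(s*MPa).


PI = mdot / (P_i - P_wf)
PI = 77.852 / (17.363 - 5.3741)
PI = 6.4937 kg/(s*MPa)


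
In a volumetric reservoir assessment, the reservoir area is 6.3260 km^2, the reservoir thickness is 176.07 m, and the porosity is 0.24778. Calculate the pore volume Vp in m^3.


Vp = A * 1e6 * hr * phi
Vp = 6.3260 * 1e6 * 176.07 * 0.24778
Vp = 2.7598e+08 m^3


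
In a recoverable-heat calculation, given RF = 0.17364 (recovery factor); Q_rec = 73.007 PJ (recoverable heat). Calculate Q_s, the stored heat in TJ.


Q_s = Q_rec / RF
Q_s = 73.007 / 0.17364
Q_s = 420.4504 PJ
Convert: 420.4504 PJ * 1000.0 = 4.2045e+05 TJ
Q_s = 4.2045e+05 TJ


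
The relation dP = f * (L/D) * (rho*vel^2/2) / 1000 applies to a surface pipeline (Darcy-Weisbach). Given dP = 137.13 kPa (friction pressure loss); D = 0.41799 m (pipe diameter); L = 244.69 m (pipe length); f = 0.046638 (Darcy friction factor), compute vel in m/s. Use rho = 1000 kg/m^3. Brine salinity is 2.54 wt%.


vel = sqrt(dP*1000*2*D / (f*L*rho))
vel = sqrt(137.13*1000*2*0.41799 / (0.046638*244.69*1000))
vel = 3.1695 m/s


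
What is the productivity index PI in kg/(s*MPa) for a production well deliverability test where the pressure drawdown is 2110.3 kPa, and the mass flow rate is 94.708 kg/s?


PI = mdot * 1000 / dP
PI = 94.708 * 1000 / 2110.3
PI = 44.879 kg/(s*MPa)


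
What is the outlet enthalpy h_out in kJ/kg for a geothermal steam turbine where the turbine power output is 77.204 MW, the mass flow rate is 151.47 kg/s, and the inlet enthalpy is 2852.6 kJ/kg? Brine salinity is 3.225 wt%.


h_out = h_in - P * 1000 / mdot
h_out = 2852.6 - 77.204 * 1000 / 151.47
h_out = 2342.9 kJ/kg


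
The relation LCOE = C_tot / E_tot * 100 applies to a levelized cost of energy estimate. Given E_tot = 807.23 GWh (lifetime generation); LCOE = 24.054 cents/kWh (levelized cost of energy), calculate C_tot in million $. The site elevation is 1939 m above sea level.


C_tot = LCOE / 100 * E_tot
C_tot = 24.054 / 100 * 807.23
C_tot = 194.17 million $


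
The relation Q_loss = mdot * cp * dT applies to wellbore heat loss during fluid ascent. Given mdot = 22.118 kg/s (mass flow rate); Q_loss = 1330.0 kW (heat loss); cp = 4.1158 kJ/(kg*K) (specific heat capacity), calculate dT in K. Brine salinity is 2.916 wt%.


dT = Q_loss / (mdot * cp)
dT = 1330.0 / (22.118 * 4.1158)
dT = 14.610 K


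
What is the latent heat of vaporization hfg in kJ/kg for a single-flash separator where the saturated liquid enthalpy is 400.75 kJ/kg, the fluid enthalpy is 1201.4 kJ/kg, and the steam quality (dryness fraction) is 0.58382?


hfg = (h - hf) / x
hfg = (1201.4 - 400.75) / 0.58382
hfg = 1371.4 kJ/kg


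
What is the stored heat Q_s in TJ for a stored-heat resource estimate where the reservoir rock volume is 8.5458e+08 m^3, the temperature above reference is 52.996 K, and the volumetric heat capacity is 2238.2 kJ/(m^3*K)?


Q_s = Vr * rhoc * dT / 1e12
Q_s = 8.5458e+08 * 2238.2 * 52.996 / 1e12
Q_s = 101.3666 PJ
Convert: 101.3666 PJ * 1000.0 = 1.0137e+05 TJ
Q_s = 1.0137e+05 TJ


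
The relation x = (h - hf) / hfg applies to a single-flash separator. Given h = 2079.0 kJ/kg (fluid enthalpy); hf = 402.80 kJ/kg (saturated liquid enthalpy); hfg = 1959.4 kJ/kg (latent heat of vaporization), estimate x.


x = (h - hf) / hfg
x = (2079.0 - 402.80) / 1959.4
x = 0.85547


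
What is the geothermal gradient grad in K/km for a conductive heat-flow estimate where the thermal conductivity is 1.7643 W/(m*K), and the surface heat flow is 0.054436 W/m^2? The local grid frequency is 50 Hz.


grad = q * 1000 / k
grad = 0.054436 * 1000 / 1.7643
grad = 30.85416 deg C/km
Convert: 30.85416 deg C/km * 1.0 = 30.854 K/km
grad = 30.854 K/km


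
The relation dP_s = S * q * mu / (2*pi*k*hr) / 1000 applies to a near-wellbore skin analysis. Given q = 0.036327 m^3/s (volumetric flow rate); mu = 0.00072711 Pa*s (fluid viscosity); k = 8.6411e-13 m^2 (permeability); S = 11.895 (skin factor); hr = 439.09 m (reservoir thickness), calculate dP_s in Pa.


dP_s = S * q * mu / (2*pi*k*hr) / 1000
dP_s = 11.895 * 0.036327 * 0.00072711 / (2*pi*8.6411e-13*439.09) / 1000
dP_s = 131.7928 kPa
Convert: 131.7928 kPa * 1000.0 = 1.3179e+05 Pa
dP_s = 1.3179e+05 Pa


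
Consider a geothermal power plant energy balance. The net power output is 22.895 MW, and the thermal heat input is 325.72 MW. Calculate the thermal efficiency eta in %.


eta = W_net / Q_in * 100
eta = 22.895 / 325.72 * 100
eta = 7.0290 %


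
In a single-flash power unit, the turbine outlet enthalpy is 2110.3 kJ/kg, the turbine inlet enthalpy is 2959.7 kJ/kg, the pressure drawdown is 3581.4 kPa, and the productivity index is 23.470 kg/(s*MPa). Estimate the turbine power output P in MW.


Step 1: mdot = PI * dP / 1000 = 23.47 * 3581.4 / 1000 = 84.05546 kg/s
Step 2: P = mdot*(h_in - h_out)/1000 = 84.05546*(2959.7 - 2110.3)/1000 = 71.397 MW
P = 71.397 MW


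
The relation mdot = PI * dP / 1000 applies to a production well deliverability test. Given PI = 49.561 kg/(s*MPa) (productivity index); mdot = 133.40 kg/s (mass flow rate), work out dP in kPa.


dP = mdot * 1000 / PI
dP = 133.40 * 1000 / 49.561
dP = 2691.6 kPa


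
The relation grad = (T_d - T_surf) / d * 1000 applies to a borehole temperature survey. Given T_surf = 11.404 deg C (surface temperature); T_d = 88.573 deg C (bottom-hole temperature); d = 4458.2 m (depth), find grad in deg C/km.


grad = (T_d - T_surf) / d * 1000
grad = (88.573 - 11.404) / 4458.2 * 1000
grad = 17.309 deg C/km


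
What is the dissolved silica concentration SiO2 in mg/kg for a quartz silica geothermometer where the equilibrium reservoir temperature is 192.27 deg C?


SiO2 = 10^(5.19 - 1309/(T_eq + 273.15))
SiO2 = 10^(5.19 - 1309/(192.27 + 273.15))
SiO2 = 238.50 mg/kg


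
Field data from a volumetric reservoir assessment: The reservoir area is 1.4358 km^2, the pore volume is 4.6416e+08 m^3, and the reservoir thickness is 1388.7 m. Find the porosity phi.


phi = Vp / (A * 1e6 * hr)
phi = 4.6416e+08 / (1.4358 * 1e6 * 1388.7)
phi = 0.23279


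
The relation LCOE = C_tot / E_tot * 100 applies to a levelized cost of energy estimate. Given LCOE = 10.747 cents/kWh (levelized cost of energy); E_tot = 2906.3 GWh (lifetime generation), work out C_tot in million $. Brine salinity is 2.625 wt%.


C_tot = LCOE / 100 * E_tot
C_tot = 10.747 / 100 * 2906.3
C_tot = 312.34 million $


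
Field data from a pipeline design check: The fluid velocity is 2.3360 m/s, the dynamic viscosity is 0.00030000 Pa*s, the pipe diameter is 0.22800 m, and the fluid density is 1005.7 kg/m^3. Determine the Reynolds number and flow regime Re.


Step 1: Re = rho*vel*D/mu = 1005.7*2.336*0.228/0.0003 = 1.7855e+06
Step 2: Re = 1.7855e+06 > 4000, so flow is turbulent.
Re = 1.7855e+06 (turbulent)


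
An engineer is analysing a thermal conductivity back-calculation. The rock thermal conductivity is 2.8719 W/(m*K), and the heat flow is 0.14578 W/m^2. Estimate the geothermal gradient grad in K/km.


grad = q / k * 1000
grad = 0.14578 / 2.8719 * 1000
grad = 50.76082 deg C/km
Convert: 50.76082 deg C/km * 1.0 = 50.761 K/km
grad = 50.761 K/km


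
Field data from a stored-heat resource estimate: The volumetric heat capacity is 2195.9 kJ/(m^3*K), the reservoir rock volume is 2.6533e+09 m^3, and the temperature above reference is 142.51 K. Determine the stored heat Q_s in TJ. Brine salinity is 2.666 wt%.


Q_s = Vr * rhoc * dT / 1e12
Q_s = 2.6533e+09 * 2195.9 * 142.51 / 1e12
Q_s = 830.3176 PJ
Convert: 830.3176 PJ * 1000.0 = 8.3032e+05 TJ
Q_s = 8.3032e+05 TJ


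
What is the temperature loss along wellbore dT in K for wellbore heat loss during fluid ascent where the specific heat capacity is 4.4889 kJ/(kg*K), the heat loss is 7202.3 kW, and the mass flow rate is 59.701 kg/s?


dT = Q_loss / (mdot * cp)
dT = 7202.3 / (59.701 * 4.4889)
dT = 26.875 K


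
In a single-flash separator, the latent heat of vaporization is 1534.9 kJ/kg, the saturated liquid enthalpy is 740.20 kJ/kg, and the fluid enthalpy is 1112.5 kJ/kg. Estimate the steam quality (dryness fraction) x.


x = (h - hf) / hfg
x = (1112.5 - 740.20) / 1534.9
x = 0.24256


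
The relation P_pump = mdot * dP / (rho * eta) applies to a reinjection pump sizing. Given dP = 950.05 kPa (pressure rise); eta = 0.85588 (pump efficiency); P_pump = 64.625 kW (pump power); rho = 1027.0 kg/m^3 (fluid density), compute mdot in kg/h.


mdot = P_pump * rho * eta / dP
mdot = 64.625 * 1027.0 * 0.85588 / 950.05
mdot = 59.79122 kg/s
Convert: 59.79122 kg/s * 3600.0 = 2.1525e+05 kg/h
mdot = 2.1525e+05 kg/h


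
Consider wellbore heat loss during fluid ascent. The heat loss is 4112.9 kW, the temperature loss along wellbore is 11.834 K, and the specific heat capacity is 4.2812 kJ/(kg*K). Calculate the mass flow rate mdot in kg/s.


mdot = Q_loss / (cp * dT)
mdot = 4112.9 / (4.2812 * 11.834)
mdot = 81.180 kg/s


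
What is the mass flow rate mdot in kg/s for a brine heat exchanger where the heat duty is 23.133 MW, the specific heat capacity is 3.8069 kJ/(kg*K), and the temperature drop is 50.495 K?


mdot = Q * 1000 / (cp * dT)
mdot = 23.133 * 1000 / (3.8069 * 50.495)
mdot = 120.34 kg/s


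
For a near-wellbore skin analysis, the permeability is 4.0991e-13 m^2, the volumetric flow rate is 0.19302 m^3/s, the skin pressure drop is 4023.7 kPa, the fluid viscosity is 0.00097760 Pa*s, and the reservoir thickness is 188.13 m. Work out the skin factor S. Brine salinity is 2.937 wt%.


S = dP_s * 1000 * 2*pi*k*hr / (q*mu)
S = 4023.7 * 1000 * 2*pi*4.0991e-13*188.13 / (0.19302*0.00097760)
S = 10.332


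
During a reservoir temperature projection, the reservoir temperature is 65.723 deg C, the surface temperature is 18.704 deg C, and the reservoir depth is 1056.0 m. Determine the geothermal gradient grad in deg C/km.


grad = (T_res - T_surf) / d * 1000
grad = (65.723 - 18.704) / 1056.0 * 1000
grad = 44.526 deg C/km


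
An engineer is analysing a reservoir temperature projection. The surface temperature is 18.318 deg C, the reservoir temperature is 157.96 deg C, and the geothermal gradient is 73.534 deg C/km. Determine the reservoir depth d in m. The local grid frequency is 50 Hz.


d = (T_res - T_surf) / grad * 1000
d = (157.96 - 18.318) / 73.534 * 1000
d = 1899.0 m


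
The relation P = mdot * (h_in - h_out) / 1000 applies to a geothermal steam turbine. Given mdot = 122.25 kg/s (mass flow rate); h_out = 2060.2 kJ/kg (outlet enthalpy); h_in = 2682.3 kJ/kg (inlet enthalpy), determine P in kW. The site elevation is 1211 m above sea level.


P = mdot * (h_in - h_out) / 1000
P = 122.25 * (2682.3 - 2060.2) / 1000
P = 76.05173 MW
Convert: 76.05173 MW * 1000.0 = 76052 kW
P = 76052 kW


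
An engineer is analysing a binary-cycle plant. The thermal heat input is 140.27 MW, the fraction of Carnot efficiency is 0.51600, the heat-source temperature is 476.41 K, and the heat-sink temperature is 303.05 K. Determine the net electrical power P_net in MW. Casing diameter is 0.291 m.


Step 1: eta = (1 - Tc/Th)*f = (1 - 303.05/476.41)*0.516 = 0.1877663
Step 2: P_net = eta * Q_in = 0.1877663 * 140.27 = 26.338 MW
P_net = 26.338 MW


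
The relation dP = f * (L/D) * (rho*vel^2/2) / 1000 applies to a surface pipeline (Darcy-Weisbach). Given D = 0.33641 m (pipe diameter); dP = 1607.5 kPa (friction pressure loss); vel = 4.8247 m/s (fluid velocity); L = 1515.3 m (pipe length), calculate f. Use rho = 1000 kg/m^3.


f = dP*1000 / ((L/D)*(rho*vel^2/2))
f = 1607.5*1000 / ((1515.3/0.33641)*(1000*4.8247^2/2))
f = 0.030663


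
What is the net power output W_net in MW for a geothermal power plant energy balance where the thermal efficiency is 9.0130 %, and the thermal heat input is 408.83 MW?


W_net = eta / 100 * Q_in
W_net = 9.0130 / 100 * 408.83
W_net = 36.848 MW


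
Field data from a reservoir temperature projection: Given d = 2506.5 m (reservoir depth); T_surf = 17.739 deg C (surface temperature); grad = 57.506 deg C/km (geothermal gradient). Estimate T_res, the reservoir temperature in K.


T_res = T_surf + grad * d / 1000
T_res = 17.739 + 57.506 * 2506.5 / 1000
T_res = 161.8778 deg C
Convert to K: 161.8778 + 273.15 = 435.03 K
T_res = 435.03 K


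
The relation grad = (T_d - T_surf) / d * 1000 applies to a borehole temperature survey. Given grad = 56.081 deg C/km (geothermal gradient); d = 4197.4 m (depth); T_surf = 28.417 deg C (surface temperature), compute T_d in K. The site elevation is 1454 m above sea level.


T_d = T_surf + grad * d / 1000
T_d = 28.417 + 56.081 * 4197.4 / 1000
T_d = 263.8114 deg C
Convert to K: 263.8114 + 273.15 = 536.96 K
T_d = 536.96 K


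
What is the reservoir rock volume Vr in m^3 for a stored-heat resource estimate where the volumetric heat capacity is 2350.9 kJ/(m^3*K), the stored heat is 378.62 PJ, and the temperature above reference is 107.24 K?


Vr = Q_s * 1e12 / (rhoc * dT)
Vr = 378.62 * 1e12 / (2350.9 * 107.24)
Vr = 1.5018e+09 m^3


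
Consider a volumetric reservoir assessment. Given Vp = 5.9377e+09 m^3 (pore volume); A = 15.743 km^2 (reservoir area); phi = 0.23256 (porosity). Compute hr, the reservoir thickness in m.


hr = Vp / (A * 1e6 * phi)
hr = 5.9377e+09 / (15.743 * 1e6 * 0.23256)
hr = 1621.8 m


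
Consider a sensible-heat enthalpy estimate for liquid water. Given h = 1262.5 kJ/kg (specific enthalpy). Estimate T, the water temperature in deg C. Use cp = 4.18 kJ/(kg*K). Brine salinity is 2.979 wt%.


T = h / cp
T = 1262.5 / 4.18
T = 302.03 deg C


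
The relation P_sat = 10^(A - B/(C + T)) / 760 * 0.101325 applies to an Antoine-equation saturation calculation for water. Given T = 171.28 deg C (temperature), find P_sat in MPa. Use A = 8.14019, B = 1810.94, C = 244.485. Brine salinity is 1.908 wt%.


P_sat = 10^(A - B/(C + T)) / 760 * 0.101325
P_sat = 10^(8.14019 - 1810.94/(244.485 + 171.28)) / 760 * 0.101325
P_sat = 0.81173 MPa


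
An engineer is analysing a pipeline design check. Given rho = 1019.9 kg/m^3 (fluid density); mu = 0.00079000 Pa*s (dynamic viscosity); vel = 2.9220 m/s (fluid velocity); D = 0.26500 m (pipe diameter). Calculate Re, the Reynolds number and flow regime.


Step 1: Re = rho*vel*D/mu = 1019.9*2.922*0.265/0.00079 = 9.9967e+05
Step 2: Re = 9.9967e+05 > 4000, so flow is turbulent.
Re = 9.9967e+05 (turbulent)


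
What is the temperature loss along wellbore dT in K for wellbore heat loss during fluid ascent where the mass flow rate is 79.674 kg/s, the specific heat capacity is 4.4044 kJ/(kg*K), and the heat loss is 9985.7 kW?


dT = Q_loss / (mdot * cp)
dT = 9985.7 / (79.674 * 4.4044)
dT = 28.456 K


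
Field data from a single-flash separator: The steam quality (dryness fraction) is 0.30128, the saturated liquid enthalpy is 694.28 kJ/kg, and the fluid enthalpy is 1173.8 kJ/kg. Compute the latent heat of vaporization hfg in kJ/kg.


hfg = (h - hf) / x
hfg = (1173.8 - 694.28) / 0.30128
hfg = 1591.6 kJ/kg


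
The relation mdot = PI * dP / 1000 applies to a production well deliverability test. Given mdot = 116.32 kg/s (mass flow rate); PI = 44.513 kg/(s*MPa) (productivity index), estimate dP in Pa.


dP = mdot * 1000 / PI
dP = 116.32 * 1000 / 44.513
dP = 2613.169 kPa
Convert: 2613.169 kPa * 1000.0 = 2.6132e+06 Pa
dP = 2.6132e+06 Pa


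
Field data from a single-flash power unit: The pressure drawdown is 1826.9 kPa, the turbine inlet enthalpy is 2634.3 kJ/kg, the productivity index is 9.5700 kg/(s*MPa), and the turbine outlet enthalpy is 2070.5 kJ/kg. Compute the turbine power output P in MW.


Step 1: mdot = PI * dP / 1000 = 9.57 * 1826.9 / 1000 = 17.48343 kg/s
Step 2: P = mdot*(h_in - h_out)/1000 = 17.48343*(2634.3 - 2070.5)/1000 = 9.8572 MW
P = 9.8572 MW


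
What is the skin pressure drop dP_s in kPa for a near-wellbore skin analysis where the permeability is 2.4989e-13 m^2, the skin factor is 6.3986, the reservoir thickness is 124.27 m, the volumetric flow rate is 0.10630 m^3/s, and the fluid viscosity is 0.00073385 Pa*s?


dP_s = S * q * mu / (2*pi*k*hr) / 1000
dP_s = 6.3986 * 0.10630 * 0.00073385 / (2*pi*2.4989e-13*124.27) / 1000
dP_s = 2558.2 kPa


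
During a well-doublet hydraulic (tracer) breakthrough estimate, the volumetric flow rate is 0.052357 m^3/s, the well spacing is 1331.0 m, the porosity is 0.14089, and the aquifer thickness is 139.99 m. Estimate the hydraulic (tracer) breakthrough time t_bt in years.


t_bt = pi * hr * phi * L^2 / (3 * Qv) / (365.25*86400)
t_bt = pi * 139.99 * 0.14089 * 1331.0^2 / (3 * 0.052357) / (365.25*86400)
t_bt = 22.145 years


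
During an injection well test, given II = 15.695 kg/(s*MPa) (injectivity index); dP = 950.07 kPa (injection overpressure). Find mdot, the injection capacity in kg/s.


mdot = II * dP / 1000
mdot = 15.695 * 950.07 / 1000
mdot = 14.911 kg/s


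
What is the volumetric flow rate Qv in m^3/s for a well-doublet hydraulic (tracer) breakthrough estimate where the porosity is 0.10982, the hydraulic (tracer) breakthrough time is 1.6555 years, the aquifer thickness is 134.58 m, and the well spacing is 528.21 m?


Qv = pi*hr*phi*L^2 / (3*t_bt*365.25*86400)
Qv = pi*134.58*0.10982*528.21^2 / (3*1.6555*365.25*86400)
Qv = 0.082655 m^3/s


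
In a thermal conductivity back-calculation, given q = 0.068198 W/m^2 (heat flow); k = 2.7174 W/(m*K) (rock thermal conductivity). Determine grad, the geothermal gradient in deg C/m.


grad = q / k * 1000
grad = 0.068198 / 2.7174 * 1000
grad = 25.09678 deg C/km
Convert: 25.09678 deg C/km * 0.001 = 0.025097 deg C/m
grad = 0.025097 deg C/m


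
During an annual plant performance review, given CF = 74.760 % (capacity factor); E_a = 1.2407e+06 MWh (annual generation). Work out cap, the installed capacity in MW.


cap = E_a / (CF/100 * 8760)
cap = 1.2407e+06 / (74.760/100 * 8760)
cap = 189.45 MW


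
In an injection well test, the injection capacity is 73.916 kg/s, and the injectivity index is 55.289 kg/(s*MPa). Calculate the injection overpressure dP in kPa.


dP = mdot * 1000 / II
dP = 73.916 * 1000 / 55.289
dP = 1336.9 kPa


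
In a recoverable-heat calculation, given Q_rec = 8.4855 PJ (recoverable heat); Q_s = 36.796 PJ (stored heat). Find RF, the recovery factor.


RF = Q_rec / Q_s
RF = 8.4855 / 36.796
RF = 0.23061


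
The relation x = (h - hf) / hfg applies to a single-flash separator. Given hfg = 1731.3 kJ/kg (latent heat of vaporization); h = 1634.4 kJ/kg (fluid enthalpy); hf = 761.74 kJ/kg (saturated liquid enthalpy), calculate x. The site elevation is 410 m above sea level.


x = (h - hf) / hfg
x = (1634.4 - 761.74) / 1731.3
x = 0.50405


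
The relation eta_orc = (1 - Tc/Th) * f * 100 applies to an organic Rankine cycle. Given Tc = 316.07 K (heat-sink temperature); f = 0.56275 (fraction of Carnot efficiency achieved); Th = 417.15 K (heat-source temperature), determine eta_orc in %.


eta_orc = (1 - Tc/Th) * f * 100
eta_orc = (1 - 316.07/417.15) * 0.56275 * 100
eta_orc = 13.636 %


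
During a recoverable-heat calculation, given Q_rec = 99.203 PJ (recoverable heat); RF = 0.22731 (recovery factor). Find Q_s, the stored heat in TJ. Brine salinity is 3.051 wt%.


Q_s = Q_rec / RF
Q_s = 99.203 / 0.22731
Q_s = 436.4216 PJ
Convert: 436.4216 PJ * 1000.0 = 4.3642e+05 TJ
Q_s = 4.3642e+05 TJ


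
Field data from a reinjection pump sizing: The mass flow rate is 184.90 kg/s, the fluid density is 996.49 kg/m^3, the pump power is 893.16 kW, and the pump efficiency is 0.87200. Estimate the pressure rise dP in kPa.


dP = P_pump * rho * eta / mdot
dP = 893.16 * 996.49 * 0.87200 / 184.90
dP = 4197.4 kPa


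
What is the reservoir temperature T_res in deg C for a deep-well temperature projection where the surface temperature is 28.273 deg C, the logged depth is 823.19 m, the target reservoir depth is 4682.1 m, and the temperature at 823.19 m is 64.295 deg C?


Step 1: grad = (T_d1 - T_surf)/d1 * 1000 = (64.295 - 28.273)/823.19 * 1000 = 43.75903 deg C/km
Step 2: T_res = T_surf + grad*d2/1000 = 28.273 + 43.75903*4682.1/1000 = 233.16 deg C
T_res = 233.16 deg C


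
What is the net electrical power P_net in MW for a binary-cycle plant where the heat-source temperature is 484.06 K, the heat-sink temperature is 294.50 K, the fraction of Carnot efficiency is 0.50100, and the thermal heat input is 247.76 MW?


Step 1: eta = (1 - Tc/Th)*f = (1 - 294.5/484.06)*0.501 = 0.1961938
Step 2: P_net = eta * Q_in = 0.1961938 * 247.76 = 48.609 MW
P_net = 48.609 MW


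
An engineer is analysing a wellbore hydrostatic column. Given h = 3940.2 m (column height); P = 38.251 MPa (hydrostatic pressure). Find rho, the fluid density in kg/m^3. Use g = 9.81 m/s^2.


rho = P * 1e6 / (g * h)
rho = 38.251 * 1e6 / (9.81 * 3940.2)
rho = 989.59 kg/m^3


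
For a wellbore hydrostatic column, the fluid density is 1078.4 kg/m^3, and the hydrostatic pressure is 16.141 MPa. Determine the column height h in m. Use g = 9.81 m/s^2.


h = P * 1e6 / (g * rho)
h = 16.141 * 1e6 / (9.81 * 1078.4)
h = 1525.7 m


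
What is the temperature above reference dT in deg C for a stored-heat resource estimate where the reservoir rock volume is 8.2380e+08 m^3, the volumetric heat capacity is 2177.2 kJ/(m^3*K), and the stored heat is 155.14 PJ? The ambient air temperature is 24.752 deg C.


dT = Q_s * 1e12 / (Vr * rhoc)
dT = 155.14 * 1e12 / (8.2380e+08 * 2177.2)
dT = 86.49752 K
Convert (temperature difference, 1 K = 1 deg C): 86.49752 K = 86.49752 deg C
dT = 86.498 deg C


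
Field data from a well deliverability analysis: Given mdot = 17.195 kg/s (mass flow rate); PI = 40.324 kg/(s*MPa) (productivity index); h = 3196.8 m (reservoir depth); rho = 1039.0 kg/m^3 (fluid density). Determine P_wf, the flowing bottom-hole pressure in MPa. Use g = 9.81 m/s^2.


Step 1: P_i = rho*g*h/1e6 = 1039.0*9.81*3196.8/1e6 = 32.58367 MPa
Step 2: P_wf = P_i - mdot/PI = 32.58367 - 17.195/40.324 = 32.157 MPa
P_wf = 32.157 MPa


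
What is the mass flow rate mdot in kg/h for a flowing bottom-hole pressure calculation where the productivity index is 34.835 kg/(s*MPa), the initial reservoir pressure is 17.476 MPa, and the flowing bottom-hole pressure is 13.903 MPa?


mdot = (P_i - P_wf) * PI
mdot = (17.476 - 13.903) * 34.835
mdot = 124.4655 kg/s
Convert: 124.4655 kg/s * 3600.0 = 4.4808e+05 kg/h
mdot = 4.4808e+05 kg/h


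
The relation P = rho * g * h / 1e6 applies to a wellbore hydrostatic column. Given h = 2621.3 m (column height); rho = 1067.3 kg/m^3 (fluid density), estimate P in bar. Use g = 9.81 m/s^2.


P = rho * g * h / 1e6
P = 1067.3 * 9.81 * 2621.3 / 1e6
P = 27.44557 MPa
Convert: 27.44557 MPa * 10.0 = 274.46 bar
P = 274.46 bar


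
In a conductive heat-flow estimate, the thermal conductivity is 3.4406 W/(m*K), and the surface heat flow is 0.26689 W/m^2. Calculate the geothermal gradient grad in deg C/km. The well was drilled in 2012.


grad = q * 1000 / k
grad = 0.26689 * 1000 / 3.4406
grad = 77.571 deg C/km


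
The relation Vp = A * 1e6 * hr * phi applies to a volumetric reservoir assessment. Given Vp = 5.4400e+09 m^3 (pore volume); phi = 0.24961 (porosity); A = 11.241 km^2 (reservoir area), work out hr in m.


hr = Vp / (A * 1e6 * phi)
hr = 5.4400e+09 / (11.241 * 1e6 * 0.24961)
hr = 1938.8 m
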